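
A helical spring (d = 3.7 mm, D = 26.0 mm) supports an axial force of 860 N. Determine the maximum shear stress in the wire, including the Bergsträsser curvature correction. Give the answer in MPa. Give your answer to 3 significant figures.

Spring index C = D/d = 26.0/3.7 = 7.0270
K_B = (4C+2)/(4C−3) = 30.108/25.108 = 1.1991
τ₀ = 8FD/(πd³) = 8·860·26.0/(π·3.7³) = 178880/159.13 = 1124.1 MPa
τ_max = K·τ₀ = 1.1991 × 1124.1 = 1348 MPa

1350 MPa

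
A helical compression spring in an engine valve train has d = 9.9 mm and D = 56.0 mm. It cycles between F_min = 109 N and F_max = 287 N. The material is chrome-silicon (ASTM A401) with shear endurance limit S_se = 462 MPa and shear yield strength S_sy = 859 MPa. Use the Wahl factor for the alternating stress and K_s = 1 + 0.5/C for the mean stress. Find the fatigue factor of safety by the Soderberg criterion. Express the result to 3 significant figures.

13.7

C = D/d = 56.0/9.9 = 5.6566; K_W = (4C−1)/(4C−4)+0.615/C = 1.2698; K_s = 1+0.5/C = 1.0884
F_a = (F_max−F_min)/2 = 89 N; F_m = (F_max+F_min)/2 = 198 N
τ_a = K_W·8F_aD/(πd³) = 1.2698 × 13.08 = 16.609 MPa
τ_m = K_s·8F_mD/(πd³) = 1.0884 × 29.1 = 31.672 MPa
Soderberg: 1/n_f = τ_a/S_se + τ_m/S_sy = 16.609/462 + 31.672/859 = 0.03595 + 0.03687 = 0.072821
n_f = 1/0.072821 = 13.73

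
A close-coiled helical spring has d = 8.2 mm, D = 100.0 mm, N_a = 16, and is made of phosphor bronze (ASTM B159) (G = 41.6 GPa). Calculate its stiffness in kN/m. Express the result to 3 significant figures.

k = Gd⁴/(8D³N_a) = (41.6×10³ × 8.2⁴) / (8 × 100.0³ × 16)
  = 1.88083e+08 / 1.28e+08 = 1.4694 N/mm

1.47 kN/m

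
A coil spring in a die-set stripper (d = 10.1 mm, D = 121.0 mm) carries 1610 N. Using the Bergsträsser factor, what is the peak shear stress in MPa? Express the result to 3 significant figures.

535 MPa

Spring index C = D/d = 121.0/10.1 = 11.9802
K_B = (4C+2)/(4C−3) = 49.921/44.921 = 1.1113
τ₀ = 8FD/(πd³) = 8·1610·121.0/(π·10.1³) = 1.55848e+06/3236.8 = 481.49 MPa
τ_max = K·τ₀ = 1.1113 × 481.49 = 535.08 MPa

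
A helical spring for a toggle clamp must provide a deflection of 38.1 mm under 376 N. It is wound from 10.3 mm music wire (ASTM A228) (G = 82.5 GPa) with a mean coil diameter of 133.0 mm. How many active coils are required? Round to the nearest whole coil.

Required rate k = F/δ = 376/38.1 = 9.8688 N/mm
N_a = Gd⁴/(8D³k) = (82.5×10³ × 10.3⁴)/(8 × 133.0³ × 9.8688)
    = 9.28545e+08 / 1.85741e+08 = 4.999 → 5 coils

5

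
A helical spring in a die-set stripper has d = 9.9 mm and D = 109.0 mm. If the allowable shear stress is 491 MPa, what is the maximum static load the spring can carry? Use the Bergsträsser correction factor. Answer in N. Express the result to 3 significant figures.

1530 N

C = D/d = 109.0/9.9 = 11.0101
K_B = (4C+2)/(4C−3) = 46.040/41.040 = 1.1218
τ_max = K·8FD/(πd³) → F_max = τ_allow·πd³/(8DK)
F_max = 491·π·9.9³/(8·109.0·1.1218) = 1.4967e+06/978.24 = 1530 N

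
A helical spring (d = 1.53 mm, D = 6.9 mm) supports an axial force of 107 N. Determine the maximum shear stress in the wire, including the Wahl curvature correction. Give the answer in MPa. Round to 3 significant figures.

Spring index C = D/d = 6.9/1.53 = 4.5098
K_W = (4C−1)/(4C−4) + 0.615/C = 17.039/14.039 + 0.1364 = 1.3501
τ₀ = 8FD/(πd³) = 8·107·6.9/(π·1.53³) = 5906.4/11.252 = 524.93 MPa
τ_max = K·τ₀ = 1.3501 × 524.93 = 708.68 MPa

709 MPa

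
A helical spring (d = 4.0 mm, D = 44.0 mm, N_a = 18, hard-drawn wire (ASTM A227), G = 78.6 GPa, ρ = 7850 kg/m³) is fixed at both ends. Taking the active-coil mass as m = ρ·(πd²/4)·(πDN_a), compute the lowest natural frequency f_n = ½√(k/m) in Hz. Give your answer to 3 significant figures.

k = Gd⁴/(8D³N_a) = (78.6×10³)(4.0⁴)/(8·44.0³·18) = 1.6404 N/mm = 1640.4 N/m
Wire length L = πDN_a = π·44.0·18 = 2488.1 mm
m = ρ·(πd²/4)·L = 7850 × 12.566×10⁻⁶ m² × 2.4881 m = 0.24545 kg
f_n = ½√(k/m) = 0.5·√(1640.4/0.24545) = 0.5·√(6683.2) = 40.876 Hz

40.9 Hz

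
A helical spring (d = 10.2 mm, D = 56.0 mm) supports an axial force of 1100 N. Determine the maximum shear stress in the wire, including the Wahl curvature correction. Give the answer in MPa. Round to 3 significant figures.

Spring index C = D/d = 56.0/10.2 = 5.4902
K_W = (4C−1)/(4C−4) + 0.615/C = 20.961/17.961 + 0.1120 = 1.2790
τ₀ = 8FD/(πd³) = 8·1100·56.0/(π·10.2³) = 492800/3333.9 = 147.82 MPa
τ_max = K·τ₀ = 1.2790 × 147.82 = 189.06 MPa

189 MPa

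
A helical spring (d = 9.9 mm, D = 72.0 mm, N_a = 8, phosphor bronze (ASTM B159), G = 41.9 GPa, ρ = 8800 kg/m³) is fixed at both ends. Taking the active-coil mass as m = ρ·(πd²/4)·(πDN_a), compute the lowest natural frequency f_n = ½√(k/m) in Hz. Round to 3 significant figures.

58.6 Hz

k = Gd⁴/(8D³N_a) = (41.9×10³)(9.9⁴)/(8·72.0³·8) = 16.849 N/mm = 16849 N/m
Wire length L = πDN_a = π·72.0·8 = 1809.6 mm
m = ρ·(πd²/4)·L = 8800 × 76.977×10⁻⁶ m² × 1.8096 m = 1.2258 kg
f_n = ½√(k/m) = 0.5·√(16849/1.2258) = 0.5·√(13746) = 58.621 Hz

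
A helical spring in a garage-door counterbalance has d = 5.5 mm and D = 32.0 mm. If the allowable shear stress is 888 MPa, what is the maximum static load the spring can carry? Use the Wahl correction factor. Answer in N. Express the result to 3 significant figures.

C = D/d = 32.0/5.5 = 5.8182
K_W = (4C−1)/(4C−4) + 0.615/C = 22.273/19.273 + 0.1057 = 1.2614
τ_max = K·8FD/(πd³) → F_max = τ_allow·πd³/(8DK)
F_max = 888·π·5.5³/(8·32.0·1.2614) = 4.6414e+05/322.91 = 1437.4 N

1440 N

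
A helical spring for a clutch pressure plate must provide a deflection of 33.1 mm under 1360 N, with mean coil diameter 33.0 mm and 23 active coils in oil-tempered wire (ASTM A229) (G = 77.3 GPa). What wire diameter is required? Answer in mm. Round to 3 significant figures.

7.70 mm

Required rate k = F/δ = 1360/33.1 = 41.088 N/mm
d = (8D³N_a·k / G)^(1/4) = (8·33.0³·23·41.088 / (77.3×10³))^0.25
  = (3514.7)^0.25 = 7.6997 mm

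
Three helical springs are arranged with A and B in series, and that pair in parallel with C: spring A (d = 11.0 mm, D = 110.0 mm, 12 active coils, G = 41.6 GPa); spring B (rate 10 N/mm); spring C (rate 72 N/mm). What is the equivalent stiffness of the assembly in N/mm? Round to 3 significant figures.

75.2 N/mm

k_A = Gd⁴/(8D³N_a) = (41.6×10³)(11.0⁴)/(8·110.0³·12) = 4.7667 N/mm
Springs A,B series: k_AB = 1/(1/4.7667+1/10) = 3.228 N/mm; parallel with C: k_eq = 3.228+72 = 75.228 N/mm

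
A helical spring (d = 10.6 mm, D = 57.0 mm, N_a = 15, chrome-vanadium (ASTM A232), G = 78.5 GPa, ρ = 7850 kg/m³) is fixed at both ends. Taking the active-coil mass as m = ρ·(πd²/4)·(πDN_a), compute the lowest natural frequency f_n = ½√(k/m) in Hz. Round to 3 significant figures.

k = Gd⁴/(8D³N_a) = (78.5×10³)(10.6⁴)/(8·57.0³·15) = 44.595 N/mm = 44595 N/m
Wire length L = πDN_a = π·57.0·15 = 2686.1 mm
m = ρ·(πd²/4)·L = 7850 × 88.247×10⁻⁶ m² × 2.6861 m = 1.8607 kg
f_n = ½√(k/m) = 0.5·√(44595/1.8607) = 0.5·√(23966) = 77.405 Hz

77.4 Hz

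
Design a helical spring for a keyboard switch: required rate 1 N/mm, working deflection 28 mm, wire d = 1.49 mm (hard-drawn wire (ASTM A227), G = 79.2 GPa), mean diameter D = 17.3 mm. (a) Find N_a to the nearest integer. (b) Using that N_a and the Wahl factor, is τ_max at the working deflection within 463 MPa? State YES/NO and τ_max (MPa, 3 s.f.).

N_a = Gd⁴/(8D³k) = (79.2×10³)(1.49⁴)/(8·17.3³·1) = 9.424 → N_a = 9
Actual rate k = Gd⁴/(8D³·9) = 1.0471 N/mm
Working load F = kδ = 1.0471·28 = 29.32 N
C = 17.3/1.49 = 11.6107; K_W = (4C−1)/(4C−4)+0.615/C = 1.1237
τ_max = K_W·8FD/(πd³) = 1.1237·390.47 = 438.75 MPa
τ_max ≤ 463 MPa → acceptable

(a) 9 coils; (b) YES, τ_max = 439 MPa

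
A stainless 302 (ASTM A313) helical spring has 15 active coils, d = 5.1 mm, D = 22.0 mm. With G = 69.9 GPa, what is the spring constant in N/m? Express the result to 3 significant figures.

37000 N/m

k = Gd⁴/(8D³N_a) = (69.9×10³ × 5.1⁴) / (8 × 22.0³ × 15)
  = 4.72888e+07 / 1.27776e+06 = 37.009 N/mm = 37009 N/m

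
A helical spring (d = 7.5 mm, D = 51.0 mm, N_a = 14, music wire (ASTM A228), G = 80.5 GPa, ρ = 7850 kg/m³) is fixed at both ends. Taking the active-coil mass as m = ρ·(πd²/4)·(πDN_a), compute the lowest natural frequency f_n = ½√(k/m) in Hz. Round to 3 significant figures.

74.2 Hz

k = Gd⁴/(8D³N_a) = (80.5×10³)(7.5⁴)/(8·51.0³·14) = 17.144 N/mm = 17144 N/m
Wire length L = πDN_a = π·51.0·14 = 2243.1 mm
m = ρ·(πd²/4)·L = 7850 × 44.179×10⁻⁶ m² × 2.2431 m = 0.77791 kg
f_n = ½√(k/m) = 0.5·√(17144/0.77791) = 0.5·√(22039) = 74.227 Hz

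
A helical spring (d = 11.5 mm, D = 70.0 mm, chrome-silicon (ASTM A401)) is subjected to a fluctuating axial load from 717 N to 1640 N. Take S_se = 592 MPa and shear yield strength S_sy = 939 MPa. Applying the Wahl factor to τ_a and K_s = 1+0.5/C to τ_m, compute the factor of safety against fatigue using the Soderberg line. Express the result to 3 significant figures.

3.66

C = D/d = 70.0/11.5 = 6.0870; K_W = (4C−1)/(4C−4)+0.615/C = 1.2485; K_s = 1+0.5/C = 1.0821
F_a = (F_max−F_min)/2 = 461.5 N; F_m = (F_max+F_min)/2 = 1178.5 N
τ_a = K_W·8F_aD/(πd³) = 1.2485 × 54.09 = 67.53 MPa
τ_m = K_s·8F_mD/(πd³) = 1.0821 × 138.13 = 149.47 MPa
Soderberg: 1/n_f = τ_a/S_se + τ_m/S_sy = 67.53/592 + 149.47/939 = 0.11407 + 0.15918 = 0.27325
n_f = 1/0.27325 = 3.66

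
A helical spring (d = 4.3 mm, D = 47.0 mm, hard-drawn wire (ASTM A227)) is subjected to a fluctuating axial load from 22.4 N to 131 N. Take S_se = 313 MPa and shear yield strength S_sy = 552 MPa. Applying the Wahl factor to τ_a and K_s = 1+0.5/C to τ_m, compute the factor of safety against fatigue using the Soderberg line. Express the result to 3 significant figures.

C = D/d = 47.0/4.3 = 10.9302; K_W = (4C−1)/(4C−4)+0.615/C = 1.1318; K_s = 1+0.5/C = 1.0457
F_a = (F_max−F_min)/2 = 54.3 N; F_m = (F_max+F_min)/2 = 76.7 N
τ_a = K_W·8F_aD/(πd³) = 1.1318 × 81.74 = 92.512 MPa
τ_m = K_s·8F_mD/(πd³) = 1.0457 × 115.46 = 120.74 MPa
Soderberg: 1/n_f = τ_a/S_se + τ_m/S_sy = 92.512/313 + 120.74/552 = 0.29557 + 0.21873 = 0.5143
n_f = 1/0.5143 = 1.944

1.94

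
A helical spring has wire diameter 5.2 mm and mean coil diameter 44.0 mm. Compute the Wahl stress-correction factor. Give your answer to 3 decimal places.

C = D/d = 44.0/5.2 = 8.4615
K_W = (4C−1)/(4C−4) + 0.615/C = 32.846/29.846 + 0.0727 = 1.1732

1.173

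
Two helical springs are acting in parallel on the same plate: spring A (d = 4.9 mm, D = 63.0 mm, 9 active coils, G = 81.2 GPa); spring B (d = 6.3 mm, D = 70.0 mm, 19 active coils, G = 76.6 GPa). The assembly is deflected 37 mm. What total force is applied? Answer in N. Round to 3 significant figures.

k_A = Gd⁴/(8D³N_a) = (81.2×10³)(4.9⁴)/(8·63.0³·9) = 2.6001 N/mm
k_B = Gd⁴/(8D³N_a) = (76.6×10³)(6.3⁴)/(8·70.0³·19) = 2.3145 N/mm
Parallel: k_eq = 2.6001 + 2.3145 = 4.9146 N/mm
F = k_eq·δ = 4.9146·37 = 181.84 N

182 N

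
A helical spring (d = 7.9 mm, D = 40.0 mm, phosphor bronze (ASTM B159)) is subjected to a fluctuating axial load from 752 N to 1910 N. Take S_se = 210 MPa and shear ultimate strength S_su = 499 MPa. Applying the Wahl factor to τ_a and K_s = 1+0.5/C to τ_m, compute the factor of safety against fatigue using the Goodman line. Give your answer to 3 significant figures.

0.741

C = D/d = 40.0/7.9 = 5.0633; K_W = (4C−1)/(4C−4)+0.615/C = 1.3060; K_s = 1+0.5/C = 1.0987
F_a = (F_max−F_min)/2 = 579 N; F_m = (F_max+F_min)/2 = 1331 N
τ_a = K_W·8F_aD/(πd³) = 1.3060 × 119.62 = 156.23 MPa
τ_m = K_s·8F_mD/(πd³) = 1.0987 × 274.98 = 302.13 MPa
Goodman: 1/n_f = τ_a/S_se + τ_m/S_su = 156.23/210 + 302.13/499 = 0.74394 + 0.60547 = 1.3494
n_f = 1/1.3494 = 0.7411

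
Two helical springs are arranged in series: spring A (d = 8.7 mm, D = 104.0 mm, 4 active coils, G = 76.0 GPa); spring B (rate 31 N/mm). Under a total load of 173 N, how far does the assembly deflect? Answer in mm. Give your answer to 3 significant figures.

19.9 mm

k_A = Gd⁴/(8D³N_a) = (76.0×10³)(8.7⁴)/(8·104.0³·4) = 12.096 N/mm
Series: 1/k_eq = 1/12.096 + 1/31 = 0.11493; k_eq = 8.7009 N/mm
δ = F/k_eq = 173/8.7009 = 19.883 mm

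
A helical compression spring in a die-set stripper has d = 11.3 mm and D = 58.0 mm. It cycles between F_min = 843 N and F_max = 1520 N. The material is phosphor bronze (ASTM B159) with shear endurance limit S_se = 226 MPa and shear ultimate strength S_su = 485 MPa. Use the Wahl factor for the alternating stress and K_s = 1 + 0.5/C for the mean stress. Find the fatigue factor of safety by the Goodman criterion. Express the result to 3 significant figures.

2.11

C = D/d = 58.0/11.3 = 5.1327; K_W = (4C−1)/(4C−4)+0.615/C = 1.3013; K_s = 1+0.5/C = 1.0974
F_a = (F_max−F_min)/2 = 338.5 N; F_m = (F_max+F_min)/2 = 1181.5 N
τ_a = K_W·8F_aD/(πd³) = 1.3013 × 34.649 = 45.089 MPa
τ_m = K_s·8F_mD/(πd³) = 1.0974 × 120.94 = 132.72 MPa
Goodman: 1/n_f = τ_a/S_se + τ_m/S_su = 45.089/226 + 132.72/485 = 0.19951 + 0.27365 = 0.47316
n_f = 1/0.47316 = 2.113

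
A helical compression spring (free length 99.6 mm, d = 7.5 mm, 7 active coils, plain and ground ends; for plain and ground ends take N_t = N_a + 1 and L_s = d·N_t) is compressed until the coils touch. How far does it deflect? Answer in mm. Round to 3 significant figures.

39.6 mm

N_t = 8; L_s = 7.5·8 = 60 mm
δ_solid = L₀ − L_s = 99.6 − 60 = 39.6 mm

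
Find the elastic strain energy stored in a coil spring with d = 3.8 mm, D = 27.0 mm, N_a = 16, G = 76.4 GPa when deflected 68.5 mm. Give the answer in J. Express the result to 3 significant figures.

k = Gd⁴/(8D³N_a) = (76.4×10³)(3.8⁴)/(8·27.0³·16) = 6.323 N/mm
U = ½kδ² = 0.5 × 6.323 × 68.5² = 14835 N·mm = 14.835 J

14.8 J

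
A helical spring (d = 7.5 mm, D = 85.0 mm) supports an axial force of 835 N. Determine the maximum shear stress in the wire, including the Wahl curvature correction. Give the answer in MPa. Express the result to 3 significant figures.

Spring index C = D/d = 85.0/7.5 = 11.3333
K_W = (4C−1)/(4C−4) + 0.615/C = 44.333/41.333 + 0.0543 = 1.1268
τ₀ = 8FD/(πd³) = 8·835·85.0/(π·7.5³) = 567800/1325.4 = 428.41 MPa
τ_max = K·τ₀ = 1.1268 × 428.41 = 482.75 MPa

483 MPa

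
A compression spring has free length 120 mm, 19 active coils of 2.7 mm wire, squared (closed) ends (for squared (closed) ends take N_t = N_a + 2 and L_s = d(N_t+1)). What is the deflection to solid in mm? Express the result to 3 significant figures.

60.6 mm

N_t = 21; L_s = 2.7·22 = 59.4 mm
δ_solid = L₀ − L_s = 120 − 59.4 = 60.6 mm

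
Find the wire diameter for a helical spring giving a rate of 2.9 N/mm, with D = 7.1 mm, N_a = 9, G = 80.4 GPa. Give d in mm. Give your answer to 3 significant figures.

d = (8D³N_a·k / G)^(1/4) = (8·7.1³·9·2.9 / (80.4×10³))^0.25
  = (0.9295)^0.25 = 0.9819 mm

0.982 mm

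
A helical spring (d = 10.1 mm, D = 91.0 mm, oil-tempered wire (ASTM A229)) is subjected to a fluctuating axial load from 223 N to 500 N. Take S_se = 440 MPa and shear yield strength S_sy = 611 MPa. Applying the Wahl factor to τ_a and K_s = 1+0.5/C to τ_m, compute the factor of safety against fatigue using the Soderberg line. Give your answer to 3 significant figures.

C = D/d = 91.0/10.1 = 9.0099; K_W = (4C−1)/(4C−4)+0.615/C = 1.1619; K_s = 1+0.5/C = 1.0555
F_a = (F_max−F_min)/2 = 138.5 N; F_m = (F_max+F_min)/2 = 361.5 N
τ_a = K_W·8F_aD/(πd³) = 1.1619 × 31.151 = 36.194 MPa
τ_m = K_s·8F_mD/(πd³) = 1.0555 × 81.307 = 85.819 MPa
Soderberg: 1/n_f = τ_a/S_se + τ_m/S_sy = 36.194/440 + 85.819/611 = 0.08226 + 0.14046 = 0.22271
n_f = 1/0.22271 = 4.49

4.49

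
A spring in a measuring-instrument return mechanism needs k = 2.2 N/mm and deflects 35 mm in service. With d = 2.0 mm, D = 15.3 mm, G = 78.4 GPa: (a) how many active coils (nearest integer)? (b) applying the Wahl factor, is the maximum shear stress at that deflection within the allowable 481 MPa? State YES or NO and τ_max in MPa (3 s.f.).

N_a = Gd⁴/(8D³k) = (78.4×10³)(2.0⁴)/(8·15.3³·2.2) = 19.9 → N_a = 20
Actual rate k = Gd⁴/(8D³·20) = 2.189 N/mm
Working load F = kδ = 2.189·35 = 76.614 N
C = 15.3/2.0 = 7.6500; K_W = (4C−1)/(4C−4)+0.615/C = 1.1932
τ_max = K_W·8FD/(πd³) = 1.1932·373.12 = 445.2 MPa
τ_max ≤ 481 MPa → acceptable

(a) 20 coils; (b) YES, τ_max = 445 MPa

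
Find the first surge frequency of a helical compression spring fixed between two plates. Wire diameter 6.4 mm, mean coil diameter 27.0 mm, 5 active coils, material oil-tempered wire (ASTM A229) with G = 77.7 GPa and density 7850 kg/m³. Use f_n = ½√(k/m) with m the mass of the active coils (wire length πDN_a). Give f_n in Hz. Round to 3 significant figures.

622 Hz

k = Gd⁴/(8D³N_a) = (77.7×10³)(6.4⁴)/(8·27.0³·5) = 165.57 N/mm = 1.6557e+05 N/m
Wire length L = πDN_a = π·27.0·5 = 424.12 mm
m = ρ·(πd²/4)·L = 7850 × 32.17×10⁻⁶ m² × 0.42412 m = 0.1071 kg
f_n = ½√(k/m) = 0.5·√(1.6557e+05/0.1071) = 0.5·√(1.5459e+06) = 621.67 Hz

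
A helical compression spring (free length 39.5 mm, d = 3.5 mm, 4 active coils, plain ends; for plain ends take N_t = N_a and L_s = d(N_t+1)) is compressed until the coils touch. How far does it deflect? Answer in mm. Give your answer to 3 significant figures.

N_t = 4; L_s = 3.5·5 = 17.5 mm
δ_solid = L₀ − L_s = 39.5 − 17.5 = 22 mm

22.0 mm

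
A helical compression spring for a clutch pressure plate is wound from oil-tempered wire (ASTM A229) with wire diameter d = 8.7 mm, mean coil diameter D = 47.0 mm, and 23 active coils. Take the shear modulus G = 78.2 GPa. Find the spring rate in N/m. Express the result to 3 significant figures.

23500 N/m

k = Gd⁴/(8D³N_a) = (78.2×10³ × 8.7⁴) / (8 × 47.0³ × 23)
  = 4.48006e+08 / 1.91034e+07 = 23.452 N/mm = 23452 N/m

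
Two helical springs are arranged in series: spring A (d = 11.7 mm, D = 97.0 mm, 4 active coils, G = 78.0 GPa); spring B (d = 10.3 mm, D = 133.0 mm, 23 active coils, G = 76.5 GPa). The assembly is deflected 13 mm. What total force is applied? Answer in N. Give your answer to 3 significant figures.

k_A = Gd⁴/(8D³N_a) = (78.0×10³)(11.7⁴)/(8·97.0³·4) = 50.046 N/mm
k_B = Gd⁴/(8D³N_a) = (76.5×10³)(10.3⁴)/(8·133.0³·23) = 1.989 N/mm
Series: 1/k_eq = 1/50.046 + 1/1.989 = 0.52274; k_eq = 1.913 N/mm
F = k_eq·δ = 1.913·13 = 24.869 N

24.9 N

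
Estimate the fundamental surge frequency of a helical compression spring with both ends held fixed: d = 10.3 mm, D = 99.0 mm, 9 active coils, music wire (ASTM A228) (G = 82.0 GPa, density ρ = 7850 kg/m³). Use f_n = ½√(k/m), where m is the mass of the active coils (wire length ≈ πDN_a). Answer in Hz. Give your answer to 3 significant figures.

k = Gd⁴/(8D³N_a) = (82.0×10³)(10.3⁴)/(8·99.0³·9) = 13.211 N/mm = 13211 N/m
Wire length L = πDN_a = π·99.0·9 = 2799.2 mm
m = ρ·(πd²/4)·L = 7850 × 83.323×10⁻⁶ m² × 2.7992 m = 1.8309 kg
f_n = ½√(k/m) = 0.5·√(13211/1.8309) = 0.5·√(7215.4) = 42.472 Hz

42.5 Hz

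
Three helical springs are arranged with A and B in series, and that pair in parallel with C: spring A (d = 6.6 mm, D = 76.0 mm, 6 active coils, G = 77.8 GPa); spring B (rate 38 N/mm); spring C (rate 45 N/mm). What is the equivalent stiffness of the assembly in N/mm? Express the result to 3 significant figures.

k_A = Gd⁴/(8D³N_a) = (77.8×10³)(6.6⁴)/(8·76.0³·6) = 7.0061 N/mm
Springs A,B series: k_AB = 1/(1/7.0061+1/38) = 5.9154 N/mm; parallel with C: k_eq = 5.9154+45 = 50.915 N/mm

50.9 N/mm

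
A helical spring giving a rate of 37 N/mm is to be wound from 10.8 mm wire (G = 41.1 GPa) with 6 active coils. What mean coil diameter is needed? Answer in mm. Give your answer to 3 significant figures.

68.0 mm

D = (Gd⁴/(8N_a·k))^(1/3) = (41.1×10³·10.8⁴/(8·6·37))^(1/3)
  = (314843)^(1/3) = 68.0296 mm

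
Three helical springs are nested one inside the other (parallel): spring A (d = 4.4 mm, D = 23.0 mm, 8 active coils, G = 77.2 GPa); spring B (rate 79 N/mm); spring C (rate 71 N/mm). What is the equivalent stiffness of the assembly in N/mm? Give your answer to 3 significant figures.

187 N/mm

k_A = Gd⁴/(8D³N_a) = (77.2×10³)(4.4⁴)/(8·23.0³·8) = 37.159 N/mm
Parallel: k_eq = 37.159 + 79 + 71 = 187.16 N/mm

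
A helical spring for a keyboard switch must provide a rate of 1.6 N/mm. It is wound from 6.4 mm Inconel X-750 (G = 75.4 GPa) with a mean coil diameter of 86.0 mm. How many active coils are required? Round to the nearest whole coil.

N_a = Gd⁴/(8D³k) = (75.4×10³ × 6.4⁴)/(8 × 86.0³ × 1.6)
    = 1.265e+08 / 8.14152e+06 = 15.54 → 16 coils

16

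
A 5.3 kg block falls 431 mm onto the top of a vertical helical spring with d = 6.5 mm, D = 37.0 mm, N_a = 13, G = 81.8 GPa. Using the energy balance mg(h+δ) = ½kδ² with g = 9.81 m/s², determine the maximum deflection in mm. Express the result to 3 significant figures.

k = Gd⁴/(8D³N_a) = (81.8×10³)(6.5⁴)/(8·37.0³·13) = 27.718 N/mm
W = mg = 5.3 × 9.81 = 51.993 N
½kδ² − Wδ − Wh = 0 → δ = (W + √(W² + 2kWh))/k
δ = (51.993 + √(2703.3 + 1.24228e+06))/27.718 = (51.993 + 1115.8)/27.718 = 42.13 mm

42.1 mm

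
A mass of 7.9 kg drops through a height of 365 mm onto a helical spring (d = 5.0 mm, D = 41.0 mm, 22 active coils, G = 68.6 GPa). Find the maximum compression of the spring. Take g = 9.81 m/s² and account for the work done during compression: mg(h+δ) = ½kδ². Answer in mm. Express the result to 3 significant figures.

150 mm

k = Gd⁴/(8D³N_a) = (68.6×10³)(5.0⁴)/(8·41.0³·22) = 3.5346 N/mm
W = mg = 7.9 × 9.81 = 77.499 N
½kδ² − Wδ − Wh = 0 → δ = (W + √(W² + 2kWh))/k
δ = (77.499 + √(6006.1 + 199967))/3.5346 = (77.499 + 453.84)/3.5346 = 150.33 mm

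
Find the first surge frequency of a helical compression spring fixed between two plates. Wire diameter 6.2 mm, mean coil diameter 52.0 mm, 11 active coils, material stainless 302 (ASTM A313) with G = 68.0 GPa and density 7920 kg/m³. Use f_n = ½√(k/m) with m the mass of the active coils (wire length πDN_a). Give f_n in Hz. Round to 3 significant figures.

68.7 Hz

k = Gd⁴/(8D³N_a) = (68.0×10³)(6.2⁴)/(8·52.0³·11) = 8.1205 N/mm = 8120.5 N/m
Wire length L = πDN_a = π·52.0·11 = 1797 mm
m = ρ·(πd²/4)·L = 7920 × 30.191×10⁻⁶ m² × 1.797 m = 0.42968 kg
f_n = ½√(k/m) = 0.5·√(8120.5/0.42968) = 0.5·√(18899) = 68.737 Hz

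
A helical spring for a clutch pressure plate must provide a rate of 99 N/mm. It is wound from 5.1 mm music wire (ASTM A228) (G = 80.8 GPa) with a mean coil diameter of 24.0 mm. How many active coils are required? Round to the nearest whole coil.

5

N_a = Gd⁴/(8D³k) = (80.8×10³ × 5.1⁴)/(8 × 24.0³ × 99)
    = 5.46628e+07 / 1.09486e+07 = 4.993 → 5 coils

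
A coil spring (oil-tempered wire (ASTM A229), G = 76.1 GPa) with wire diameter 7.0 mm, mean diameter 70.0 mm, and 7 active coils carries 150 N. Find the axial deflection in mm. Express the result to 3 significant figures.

k = Gd⁴/(8D³N_a) = (76.1×10³)(7.0⁴)/(8·70.0³·7) = 9.5125 N/mm
δ = F/k = 150 / 9.5125 = 15.769 mm

15.8 mm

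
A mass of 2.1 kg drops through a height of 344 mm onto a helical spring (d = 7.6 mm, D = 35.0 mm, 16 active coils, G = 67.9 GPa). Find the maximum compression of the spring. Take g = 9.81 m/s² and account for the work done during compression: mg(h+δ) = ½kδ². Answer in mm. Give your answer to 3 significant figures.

19.0 mm

k = Gd⁴/(8D³N_a) = (67.9×10³)(7.6⁴)/(8·35.0³·16) = 41.277 N/mm
W = mg = 2.1 × 9.81 = 20.601 N
½kδ² − Wδ − Wh = 0 → δ = (W + √(W² + 2kWh))/k
δ = (20.601 + √(424.4 + 585042))/41.277 = (20.601 + 765.16)/41.277 = 19.036 mm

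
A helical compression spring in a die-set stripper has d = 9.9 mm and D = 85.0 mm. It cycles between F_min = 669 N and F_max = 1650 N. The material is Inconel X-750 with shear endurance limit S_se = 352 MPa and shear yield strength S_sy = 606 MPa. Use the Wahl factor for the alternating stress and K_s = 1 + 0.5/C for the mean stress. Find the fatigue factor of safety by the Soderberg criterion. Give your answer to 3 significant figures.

C = D/d = 85.0/9.9 = 8.5859; K_W = (4C−1)/(4C−4)+0.615/C = 1.1705; K_s = 1+0.5/C = 1.0582
F_a = (F_max−F_min)/2 = 490.5 N; F_m = (F_max+F_min)/2 = 1159.5 N
τ_a = K_W·8F_aD/(πd³) = 1.1705 × 109.42 = 128.07 MPa
τ_m = K_s·8F_mD/(πd³) = 1.0582 × 258.66 = 273.72 MPa
Soderberg: 1/n_f = τ_a/S_se + τ_m/S_sy = 128.07/352 + 273.72/606 = 0.36385 + 0.45168 = 0.81553
n_f = 1/0.81553 = 1.226

1.23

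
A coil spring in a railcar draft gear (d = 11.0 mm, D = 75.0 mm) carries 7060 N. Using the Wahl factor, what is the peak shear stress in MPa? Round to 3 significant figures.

Spring index C = D/d = 75.0/11.0 = 6.8182
K_W = (4C−1)/(4C−4) + 0.615/C = 26.273/23.273 + 0.0902 = 1.2191
τ₀ = 8FD/(πd³) = 8·7060·75.0/(π·11.0³) = 4.236e+06/4181.5 = 1013 MPa
τ_max = K·τ₀ = 1.2191 × 1013 = 1235 MPa

1240 MPa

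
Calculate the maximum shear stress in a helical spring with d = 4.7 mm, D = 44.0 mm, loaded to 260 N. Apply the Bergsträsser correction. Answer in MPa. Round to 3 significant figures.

321 MPa

Spring index C = D/d = 44.0/4.7 = 9.3617
K_B = (4C+2)/(4C−3) = 39.447/34.447 = 1.1452
τ₀ = 8FD/(πd³) = 8·260·44.0/(π·4.7³) = 91520/326.17 = 280.59 MPa
τ_max = K·τ₀ = 1.1452 × 280.59 = 321.32 MPa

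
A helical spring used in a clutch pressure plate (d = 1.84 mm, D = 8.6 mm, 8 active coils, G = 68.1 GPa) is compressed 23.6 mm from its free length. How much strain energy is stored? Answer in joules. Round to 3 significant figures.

k = Gd⁴/(8D³N_a) = (68.1×10³)(1.84⁴)/(8·8.6³·8) = 19.175 N/mm
U = ½kδ² = 0.5 × 19.175 × 23.6² = 5339.9 N·mm = 5.3399 J

5.34 J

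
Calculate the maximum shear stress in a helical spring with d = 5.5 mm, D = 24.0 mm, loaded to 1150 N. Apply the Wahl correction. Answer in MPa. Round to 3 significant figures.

Spring index C = D/d = 24.0/5.5 = 4.3636
K_W = (4C−1)/(4C−4) + 0.615/C = 16.455/13.455 + 0.1409 = 1.3639
τ₀ = 8FD/(πd³) = 8·1150·24.0/(π·5.5³) = 220800/522.68 = 422.44 MPa
τ_max = K·τ₀ = 1.3639 × 422.44 = 576.17 MPa

576 MPa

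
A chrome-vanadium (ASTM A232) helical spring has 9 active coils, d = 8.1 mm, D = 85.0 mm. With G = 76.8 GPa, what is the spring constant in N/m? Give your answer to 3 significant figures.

7480 N/m

k = Gd⁴/(8D³N_a) = (76.8×10³ × 8.1⁴) / (8 × 85.0³ × 9)
  = 3.30599e+08 / 4.4217e+07 = 7.4767 N/mm = 7476.7 N/m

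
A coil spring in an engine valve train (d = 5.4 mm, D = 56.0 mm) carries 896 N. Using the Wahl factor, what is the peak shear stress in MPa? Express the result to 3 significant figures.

925 MPa

Spring index C = D/d = 56.0/5.4 = 10.3704
K_W = (4C−1)/(4C−4) + 0.615/C = 40.481/37.481 + 0.0593 = 1.1393
τ₀ = 8FD/(πd³) = 8·896·56.0/(π·5.4³) = 401408/494.69 = 811.44 MPa
τ_max = K·τ₀ = 1.1393 × 811.44 = 924.51 MPa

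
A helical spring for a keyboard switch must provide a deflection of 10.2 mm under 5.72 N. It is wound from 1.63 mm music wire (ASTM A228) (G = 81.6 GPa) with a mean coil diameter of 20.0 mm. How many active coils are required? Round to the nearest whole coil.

16

Required rate k = F/δ = 5.72/10.2 = 0.56078 N/mm
N_a = Gd⁴/(8D³k) = (81.6×10³ × 1.63⁴)/(8 × 20.0³ × 0.56078)
    = 576024 / 35890.2 = 16.05 → 16 coils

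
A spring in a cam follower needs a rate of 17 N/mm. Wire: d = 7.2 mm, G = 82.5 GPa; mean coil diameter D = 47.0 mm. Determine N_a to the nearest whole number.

N_a = Gd⁴/(8D³k) = (82.5×10³ × 7.2⁴)/(8 × 47.0³ × 17)
    = 2.21709e+08 / 1.41199e+07 = 15.7 → 16 coils

16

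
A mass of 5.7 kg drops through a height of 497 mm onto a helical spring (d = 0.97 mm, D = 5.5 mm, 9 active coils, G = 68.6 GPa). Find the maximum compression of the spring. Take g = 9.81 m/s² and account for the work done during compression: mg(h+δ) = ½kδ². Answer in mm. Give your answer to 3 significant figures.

116 mm

k = Gd⁴/(8D³N_a) = (68.6×10³)(0.97⁴)/(8·5.5³·9) = 5.0698 N/mm
W = mg = 5.7 × 9.81 = 55.917 N
½kδ² − Wδ − Wh = 0 → δ = (W + √(W² + 2kWh))/k
δ = (55.917 + √(3126.7 + 281787))/5.0698 = (55.917 + 533.77)/5.0698 = 116.31 mm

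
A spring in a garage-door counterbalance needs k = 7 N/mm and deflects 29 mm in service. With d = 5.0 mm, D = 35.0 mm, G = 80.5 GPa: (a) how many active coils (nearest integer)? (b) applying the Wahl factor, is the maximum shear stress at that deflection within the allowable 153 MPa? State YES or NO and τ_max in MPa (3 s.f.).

N_a = Gd⁴/(8D³k) = (80.5×10³)(5.0⁴)/(8·35.0³·7) = 20.95 → N_a = 21
Actual rate k = Gd⁴/(8D³·21) = 6.9849 N/mm
Working load F = kδ = 6.9849·29 = 202.56 N
C = 35.0/5.0 = 7.0000; K_W = (4C−1)/(4C−4)+0.615/C = 1.2129
τ_max = K_W·8FD/(πd³) = 1.2129·144.43 = 175.17 MPa
τ_max > 153 MPa → exceeds allowable

(a) 21 coils; (b) NO, τ_max = 175 MPa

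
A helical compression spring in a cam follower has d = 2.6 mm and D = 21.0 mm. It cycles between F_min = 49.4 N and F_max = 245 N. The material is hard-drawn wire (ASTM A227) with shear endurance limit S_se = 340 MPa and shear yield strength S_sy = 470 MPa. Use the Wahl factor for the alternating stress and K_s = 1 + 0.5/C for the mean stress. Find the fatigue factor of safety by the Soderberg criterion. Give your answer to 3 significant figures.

C = D/d = 21.0/2.6 = 8.0769; K_W = (4C−1)/(4C−4)+0.615/C = 1.1821; K_s = 1+0.5/C = 1.0619
F_a = (F_max−F_min)/2 = 97.8 N; F_m = (F_max+F_min)/2 = 147.2 N
τ_a = K_W·8F_aD/(πd³) = 1.1821 × 297.56 = 351.75 MPa
τ_m = K_s·8F_mD/(πd³) = 1.0619 × 447.87 = 475.59 MPa
Soderberg: 1/n_f = τ_a/S_se + τ_m/S_sy = 351.75/340 + 475.59/470 = 1.03457 + 1.01189 = 2.0465
n_f = 1/2.0465 = 0.4886

0.489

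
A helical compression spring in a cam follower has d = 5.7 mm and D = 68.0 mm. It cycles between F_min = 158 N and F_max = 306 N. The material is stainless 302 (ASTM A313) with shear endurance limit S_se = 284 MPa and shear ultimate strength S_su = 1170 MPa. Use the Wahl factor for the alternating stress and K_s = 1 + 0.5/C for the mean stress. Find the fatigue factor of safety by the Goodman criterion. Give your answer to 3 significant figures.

2.15

C = D/d = 68.0/5.7 = 11.9298; K_W = (4C−1)/(4C−4)+0.615/C = 1.1202; K_s = 1+0.5/C = 1.0419
F_a = (F_max−F_min)/2 = 74 N; F_m = (F_max+F_min)/2 = 232 N
τ_a = K_W·8F_aD/(πd³) = 1.1202 × 69.192 = 77.507 MPa
τ_m = K_s·8F_mD/(πd³) = 1.0419 × 216.93 = 226.02 MPa
Goodman: 1/n_f = τ_a/S_se + τ_m/S_su = 77.507/284 + 226.02/1170 = 0.27291 + 0.19318 = 0.46609
n_f = 1/0.46609 = 2.146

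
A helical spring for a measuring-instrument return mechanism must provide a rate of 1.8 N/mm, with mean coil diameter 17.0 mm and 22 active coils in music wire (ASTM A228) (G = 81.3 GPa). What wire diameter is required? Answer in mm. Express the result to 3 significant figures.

d = (8D³N_a·k / G)^(1/4) = (8·17.0³·22·1.8 / (81.3×10³))^0.25
  = (19.144)^0.25 = 2.0918 mm

2.09 mm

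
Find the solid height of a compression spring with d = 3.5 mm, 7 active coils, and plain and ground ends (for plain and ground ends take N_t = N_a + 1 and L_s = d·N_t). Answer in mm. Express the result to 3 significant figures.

28.0 mm

plain and ground ends: N_t = N_a + 1 = 7 + 1 = 8
L_s = d·N_t = 3.5 × 8 = 28 mm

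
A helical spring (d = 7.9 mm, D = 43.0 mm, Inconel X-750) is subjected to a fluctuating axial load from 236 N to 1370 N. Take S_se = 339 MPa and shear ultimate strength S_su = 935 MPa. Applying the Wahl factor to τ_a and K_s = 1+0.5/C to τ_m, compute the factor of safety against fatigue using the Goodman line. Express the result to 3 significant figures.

1.46

C = D/d = 43.0/7.9 = 5.4430; K_W = (4C−1)/(4C−4)+0.615/C = 1.2818; K_s = 1+0.5/C = 1.0919
F_a = (F_max−F_min)/2 = 567 N; F_m = (F_max+F_min)/2 = 803 N
τ_a = K_W·8F_aD/(πd³) = 1.2818 × 125.92 = 161.41 MPa
τ_m = K_s·8F_mD/(πd³) = 1.0919 × 178.34 = 194.72 MPa
Goodman: 1/n_f = τ_a/S_se + τ_m/S_su = 161.41/339 + 194.72/935 = 0.47613 + 0.20826 = 0.68439
n_f = 1/0.68439 = 1.461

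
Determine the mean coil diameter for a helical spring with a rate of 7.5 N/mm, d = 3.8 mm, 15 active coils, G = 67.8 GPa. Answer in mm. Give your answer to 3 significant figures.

D = (Gd⁴/(8N_a·k))^(1/3) = (67.8×10³·3.8⁴/(8·15·7.5))^(1/3)
  = (15708)^(1/3) = 25.0442 mm

25.0 mm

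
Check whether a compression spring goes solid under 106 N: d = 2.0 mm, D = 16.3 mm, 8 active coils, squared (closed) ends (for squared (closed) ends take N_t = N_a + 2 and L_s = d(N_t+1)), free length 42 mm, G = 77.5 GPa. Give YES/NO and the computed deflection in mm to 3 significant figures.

YES, δ = 23.7 mm

k = Gd⁴/(8D³N_a) = (77.5×10³)(2.0⁴)/(8·16.3³·8) = 4.4738 N/mm
N_t = 10; L_s = 2.0·11 = 22 mm; δ_solid = L₀ − L_s = 42 − 22 = 20 mm
δ = F/k = 106/4.4738 = 23.693 mm
δ ≥ δ_solid → spring goes solid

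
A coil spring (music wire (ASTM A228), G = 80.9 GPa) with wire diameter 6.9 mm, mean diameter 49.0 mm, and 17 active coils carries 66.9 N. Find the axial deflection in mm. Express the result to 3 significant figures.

5.84 mm

k = Gd⁴/(8D³N_a) = (80.9×10³)(6.9⁴)/(8·49.0³·17) = 11.461 N/mm
δ = F/k = 66.9 / 11.461 = 5.8373 mm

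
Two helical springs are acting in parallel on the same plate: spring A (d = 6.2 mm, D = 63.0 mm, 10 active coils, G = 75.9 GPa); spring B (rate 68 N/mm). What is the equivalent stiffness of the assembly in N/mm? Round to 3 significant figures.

k_A = Gd⁴/(8D³N_a) = (75.9×10³)(6.2⁴)/(8·63.0³·10) = 5.6066 N/mm
Parallel: k_eq = 5.6066 + 68 = 73.607 N/mm

73.6 N/mm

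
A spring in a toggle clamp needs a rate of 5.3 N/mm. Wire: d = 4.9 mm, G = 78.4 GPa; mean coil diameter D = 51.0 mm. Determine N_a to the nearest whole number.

N_a = Gd⁴/(8D³k) = (78.4×10³ × 4.9⁴)/(8 × 51.0³ × 5.3)
    = 4.5196e+07 / 5.6244e+06 = 8.036 → 8 coils

8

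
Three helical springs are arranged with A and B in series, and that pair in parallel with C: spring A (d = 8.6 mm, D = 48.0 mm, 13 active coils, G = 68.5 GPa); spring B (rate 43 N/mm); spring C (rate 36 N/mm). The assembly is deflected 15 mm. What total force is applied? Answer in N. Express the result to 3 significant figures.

818 N

k_A = Gd⁴/(8D³N_a) = (68.5×10³)(8.6⁴)/(8·48.0³·13) = 32.578 N/mm
Springs A,B series: k_AB = 1/(1/32.578+1/43) = 18.535 N/mm; parallel with C: k_eq = 18.535+36 = 54.535 N/mm
F = k_eq·δ = 54.535·15 = 818.03 N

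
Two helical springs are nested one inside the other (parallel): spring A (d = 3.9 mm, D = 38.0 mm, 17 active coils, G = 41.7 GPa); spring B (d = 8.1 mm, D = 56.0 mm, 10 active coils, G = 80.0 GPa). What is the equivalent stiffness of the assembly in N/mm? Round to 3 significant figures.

k_A = Gd⁴/(8D³N_a) = (41.7×10³)(3.9⁴)/(8·38.0³·17) = 1.2927 N/mm
k_B = Gd⁴/(8D³N_a) = (80.0×10³)(8.1⁴)/(8·56.0³·10) = 24.512 N/mm
Parallel: k_eq = 1.2927 + 24.512 = 25.805 N/mm

25.8 N/mm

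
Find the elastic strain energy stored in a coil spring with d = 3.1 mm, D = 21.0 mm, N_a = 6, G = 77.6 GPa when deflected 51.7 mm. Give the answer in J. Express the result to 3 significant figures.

21.5 J

k = Gd⁴/(8D³N_a) = (77.6×10³)(3.1⁴)/(8·21.0³·6) = 16.122 N/mm
U = ½kδ² = 0.5 × 16.122 × 51.7² = 21546 N·mm = 21.546 J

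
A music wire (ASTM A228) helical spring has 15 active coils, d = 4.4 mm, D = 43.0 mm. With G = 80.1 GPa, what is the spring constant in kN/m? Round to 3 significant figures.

3.15 kN/m

k = Gd⁴/(8D³N_a) = (80.1×10³ × 4.4⁴) / (8 × 43.0³ × 15)
  = 3.00222e+07 / 9.54084e+06 = 3.1467 N/mm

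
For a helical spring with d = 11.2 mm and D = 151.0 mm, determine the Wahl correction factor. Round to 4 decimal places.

1.1057

C = D/d = 151.0/11.2 = 13.4821
K_W = (4C−1)/(4C−4) + 0.615/C = 52.929/49.929 + 0.0456 = 1.1057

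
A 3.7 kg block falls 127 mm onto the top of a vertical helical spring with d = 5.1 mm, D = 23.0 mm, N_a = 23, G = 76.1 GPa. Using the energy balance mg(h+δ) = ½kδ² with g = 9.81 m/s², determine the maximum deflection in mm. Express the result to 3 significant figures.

21.7 mm

k = Gd⁴/(8D³N_a) = (76.1×10³)(5.1⁴)/(8·23.0³·23) = 22.997 N/mm
W = mg = 3.7 × 9.81 = 36.297 N
½kδ² − Wδ − Wh = 0 → δ = (W + √(W² + 2kWh))/k
δ = (36.297 + √(1317.5 + 212016))/22.997 = (36.297 + 461.88)/22.997 = 21.663 mm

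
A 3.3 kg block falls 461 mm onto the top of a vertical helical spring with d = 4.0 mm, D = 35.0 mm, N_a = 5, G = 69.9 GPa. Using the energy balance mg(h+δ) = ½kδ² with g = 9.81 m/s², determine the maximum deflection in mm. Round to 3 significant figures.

k = Gd⁴/(8D³N_a) = (69.9×10³)(4.0⁴)/(8·35.0³·5) = 10.434 N/mm
W = mg = 3.3 × 9.81 = 32.373 N
½kδ² − Wδ − Wh = 0 → δ = (W + √(W² + 2kWh))/k
δ = (32.373 + √(1048 + 311435))/10.434 = (32.373 + 559)/10.434 = 56.677 mm

56.7 mm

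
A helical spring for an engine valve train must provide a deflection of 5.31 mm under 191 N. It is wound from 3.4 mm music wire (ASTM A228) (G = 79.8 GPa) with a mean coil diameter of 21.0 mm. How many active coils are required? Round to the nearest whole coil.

4

Required rate k = F/δ = 191/5.31 = 35.97 N/mm
N_a = Gd⁴/(8D³k) = (79.8×10³ × 3.4⁴)/(8 × 21.0³ × 35.97)
    = 1.0664e+07 / 2.66494e+06 = 4.002 → 4 coils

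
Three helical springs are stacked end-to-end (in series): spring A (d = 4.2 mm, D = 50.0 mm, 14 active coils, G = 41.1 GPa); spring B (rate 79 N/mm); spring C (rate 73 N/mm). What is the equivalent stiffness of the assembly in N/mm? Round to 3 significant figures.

k_A = Gd⁴/(8D³N_a) = (41.1×10³)(4.2⁴)/(8·50.0³·14) = 0.91351 N/mm
Series: 1/k_eq = 1/0.91351 + 1/79 + 1/73 = 1.121; k_eq = 0.89203 N/mm

0.892 N/mm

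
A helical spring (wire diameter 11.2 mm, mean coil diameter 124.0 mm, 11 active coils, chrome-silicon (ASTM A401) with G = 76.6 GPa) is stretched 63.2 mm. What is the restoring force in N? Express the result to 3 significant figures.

k = Gd⁴/(8D³N_a) = (76.6×10³)(11.2⁴)/(8·124.0³·11) = 7.1838 N/mm
F = k·δ = 7.1838 × 63.2 = 454.02 N

454 N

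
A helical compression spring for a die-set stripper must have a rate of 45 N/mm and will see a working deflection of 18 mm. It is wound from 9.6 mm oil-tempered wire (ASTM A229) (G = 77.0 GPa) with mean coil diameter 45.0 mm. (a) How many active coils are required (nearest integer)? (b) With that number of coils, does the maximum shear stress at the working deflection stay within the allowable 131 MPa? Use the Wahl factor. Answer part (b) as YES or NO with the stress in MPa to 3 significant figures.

(a) 20 coils; (b) NO, τ_max = 140 MPa

N_a = Gd⁴/(8D³k) = (77.0×10³)(9.6⁴)/(8·45.0³·45) = 19.94 → N_a = 20
Actual rate k = Gd⁴/(8D³·20) = 44.856 N/mm
Working load F = kδ = 44.856·18 = 807.4 N
C = 45.0/9.6 = 4.6875; K_W = (4C−1)/(4C−4)+0.615/C = 1.3346
τ_max = K_W·8FD/(πd³) = 1.3346·104.58 = 139.57 MPa
τ_max > 131 MPa → exceeds allowable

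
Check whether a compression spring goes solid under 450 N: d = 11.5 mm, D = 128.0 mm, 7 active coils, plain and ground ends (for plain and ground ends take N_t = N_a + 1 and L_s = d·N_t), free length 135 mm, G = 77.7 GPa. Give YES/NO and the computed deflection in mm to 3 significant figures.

NO, δ = 38.9 mm

k = Gd⁴/(8D³N_a) = (77.7×10³)(11.5⁴)/(8·128.0³·7) = 11.572 N/mm
N_t = 8; L_s = 11.5·8 = 92 mm; δ_solid = L₀ − L_s = 135 − 92 = 43 mm
δ = F/k = 450/11.572 = 38.888 mm
δ < δ_solid → spring does not go solid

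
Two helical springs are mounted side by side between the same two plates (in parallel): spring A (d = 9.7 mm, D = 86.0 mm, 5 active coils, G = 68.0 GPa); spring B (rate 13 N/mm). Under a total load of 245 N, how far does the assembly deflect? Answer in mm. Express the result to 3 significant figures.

k_A = Gd⁴/(8D³N_a) = (68.0×10³)(9.7⁴)/(8·86.0³·5) = 23.661 N/mm
Parallel: k_eq = 23.661 + 13 = 36.661 N/mm
δ = F/k_eq = 245/36.661 = 6.6828 mm

6.68 mm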